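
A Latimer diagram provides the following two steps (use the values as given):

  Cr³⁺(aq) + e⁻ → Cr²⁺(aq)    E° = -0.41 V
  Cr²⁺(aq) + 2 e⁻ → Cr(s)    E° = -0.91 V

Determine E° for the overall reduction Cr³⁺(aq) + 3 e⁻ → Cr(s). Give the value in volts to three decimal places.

Adding the free-energy changes (−nFE°) of the two steps gives −n₃FE°₃ = −n₁FE°₁ − n₂FE°₂.
E°₃ = (1×-0.41 + 2×-0.91) / 3 = (-2.230) / 3 = -0.743 V.

-0.743 V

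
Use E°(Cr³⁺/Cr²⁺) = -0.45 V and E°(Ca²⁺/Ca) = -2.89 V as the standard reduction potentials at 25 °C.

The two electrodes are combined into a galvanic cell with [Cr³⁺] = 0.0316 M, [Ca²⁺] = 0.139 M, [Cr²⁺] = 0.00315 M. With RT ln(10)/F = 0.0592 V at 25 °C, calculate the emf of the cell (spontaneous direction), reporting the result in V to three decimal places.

Cr³⁺/Cr²⁺ is the cathode (higher E°), Ca²⁺/Ca the anode: E°cell = -0.45 − (-2.89) = +2.44 V, n = 2.
Overall: 2 Cr³⁺(aq) + Ca(s) → 2 Cr²⁺(aq) + Ca²⁺(aq)
Q = [Cr²⁺]^2·[Ca²⁺] / ([Cr³⁺]^2); log Q = -2.860.
E = E° − (0.0592/n) log Q = +2.44 − (0.0592/2)(-2.860) = +2.525 V.

+2.525 V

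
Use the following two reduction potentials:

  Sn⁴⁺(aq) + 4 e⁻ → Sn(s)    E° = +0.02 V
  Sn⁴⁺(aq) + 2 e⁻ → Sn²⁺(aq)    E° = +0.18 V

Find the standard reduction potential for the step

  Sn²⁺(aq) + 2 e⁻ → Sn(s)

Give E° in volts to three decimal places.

-0.140 V

Sequential free energies add, so n₃E°₃ = n₁E°₁ + n₂E°₂.
With n₃ = 4, and the known step contributing 2×(+0.18) V, the unknown satisfies 2·E° = 4×(+0.02) − 2×(+0.18) = -0.280.
E° = -0.280 / 2 = -0.140 V.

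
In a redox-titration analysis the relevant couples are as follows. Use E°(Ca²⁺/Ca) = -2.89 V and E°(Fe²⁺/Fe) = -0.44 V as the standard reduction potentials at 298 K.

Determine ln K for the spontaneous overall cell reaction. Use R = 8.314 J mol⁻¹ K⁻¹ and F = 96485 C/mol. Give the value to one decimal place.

Cathode: Fe²⁺/Fe; anode: Ca²⁺/Ca. E°cell = (-0.44) − (-2.89) = +2.45 V, with n = 2.
ΔG° = −nFE° = −RT ln K, so ln K = nFE°/(RT) = (2)(96485)(+2.45) / ((8.314)(298)) = 190.823.

190.8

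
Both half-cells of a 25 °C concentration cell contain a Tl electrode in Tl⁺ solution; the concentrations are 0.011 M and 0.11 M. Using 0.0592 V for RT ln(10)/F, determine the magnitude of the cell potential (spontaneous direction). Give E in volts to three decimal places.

For a concentration cell E°cell = 0. The 0.11 M side is the cathode (reduction is favoured where [Tl⁺] is higher).
With n = 1, E = −(0.0592/1) log([Tl⁺]ₐₙ/[Tl⁺]꜀ₐₜ) = −(0.0592/1) log(0.011/0.11) = −(0.0592/1)(-1.000) = +0.059 V.

+0.059 V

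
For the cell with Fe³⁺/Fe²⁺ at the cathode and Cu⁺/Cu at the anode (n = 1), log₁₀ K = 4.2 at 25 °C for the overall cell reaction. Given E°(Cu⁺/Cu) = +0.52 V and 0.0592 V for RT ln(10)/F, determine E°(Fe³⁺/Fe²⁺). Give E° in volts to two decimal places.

E°cell = (0.0592/n)·log K = (0.0592/1)(4.2) = +0.249 V.
Since Fe³⁺/Fe²⁺ is the cathode and Cu⁺/Cu the anode, E°cell = E°(Fe³⁺/Fe²⁺) − E°(Cu⁺/Cu).
So E°(Fe³⁺/Fe²⁺) = E°cell + E°(Cu⁺/Cu) = +0.249 + (+0.52) = +0.77 V.

+0.77 V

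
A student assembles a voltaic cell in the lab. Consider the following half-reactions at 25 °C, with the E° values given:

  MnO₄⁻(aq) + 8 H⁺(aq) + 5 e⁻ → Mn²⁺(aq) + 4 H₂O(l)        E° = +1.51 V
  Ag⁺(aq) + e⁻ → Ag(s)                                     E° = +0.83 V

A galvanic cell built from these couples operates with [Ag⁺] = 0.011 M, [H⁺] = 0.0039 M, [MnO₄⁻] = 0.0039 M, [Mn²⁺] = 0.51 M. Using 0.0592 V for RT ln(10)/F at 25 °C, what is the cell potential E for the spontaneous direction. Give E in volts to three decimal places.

+0.543 V

MnO₄⁻/Mn²⁺ is the cathode (higher E°), Ag⁺/Ag the anode: E°cell = +1.51 − (+0.83) = +0.68 V, n = 5.
Overall: MnO₄⁻(aq) + 8 H⁺(aq) + 5 Ag(s) → Mn²⁺(aq) + 4 H₂O(l) + 5 Ag⁺(aq)
Q = [Mn²⁺]·[Ag⁺]^5 / ([MnO₄⁻]·[H⁺]^8); log Q = 11.595.
E = E° − (0.0592/n) log Q = +0.68 − (0.0592/5)(11.595) = +0.543 V.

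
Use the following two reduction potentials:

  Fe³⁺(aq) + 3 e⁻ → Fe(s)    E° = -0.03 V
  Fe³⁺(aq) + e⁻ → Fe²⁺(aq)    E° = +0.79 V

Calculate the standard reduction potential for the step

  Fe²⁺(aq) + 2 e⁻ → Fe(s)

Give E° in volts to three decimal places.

-0.440 V

Sequential free energies add, so n₃E°₃ = n₁E°₁ + n₂E°₂.
With n₃ = 3, and the known step contributing 1×(+0.79) V, the unknown satisfies 2·E° = 3×(-0.03) − 1×(+0.79) = -0.880.
E° = -0.880 / 2 = -0.440 V.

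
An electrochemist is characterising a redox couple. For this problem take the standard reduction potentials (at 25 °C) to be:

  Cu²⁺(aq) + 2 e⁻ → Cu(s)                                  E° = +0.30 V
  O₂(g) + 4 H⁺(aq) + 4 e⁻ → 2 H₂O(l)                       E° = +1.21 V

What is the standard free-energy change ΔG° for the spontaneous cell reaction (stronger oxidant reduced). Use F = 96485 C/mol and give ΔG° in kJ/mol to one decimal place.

O₂/H₂O (E° = +1.21 V) is the cathode; Cu²⁺/Cu (E° = +0.30 V) is the anode, so E°cell = +0.91 V.
Balancing electrons gives n = 4 (lcm of 4 and 2).
ΔG° = −nFE° = −(4)(96485)(+0.91) = -351,205 J = -351.2 kJ/mol.

-351.2 kJ/mol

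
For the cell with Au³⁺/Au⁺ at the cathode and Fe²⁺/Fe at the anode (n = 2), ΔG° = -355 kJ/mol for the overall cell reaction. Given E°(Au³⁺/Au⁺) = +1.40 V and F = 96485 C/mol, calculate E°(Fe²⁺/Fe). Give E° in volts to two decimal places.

E°cell = −ΔG°/(nF) = −(-355×10³)/((2)(96485)) = +1.840 V.
Since Au³⁺/Au⁺ is the cathode and Fe²⁺/Fe the anode, E°cell = E°(Au³⁺/Au⁺) − E°(Fe²⁺/Fe).
So E°(Fe²⁺/Fe) = E°(Au³⁺/Au⁺) − E°cell = (+1.40) − (+1.840) = -0.44 V.

-0.44 V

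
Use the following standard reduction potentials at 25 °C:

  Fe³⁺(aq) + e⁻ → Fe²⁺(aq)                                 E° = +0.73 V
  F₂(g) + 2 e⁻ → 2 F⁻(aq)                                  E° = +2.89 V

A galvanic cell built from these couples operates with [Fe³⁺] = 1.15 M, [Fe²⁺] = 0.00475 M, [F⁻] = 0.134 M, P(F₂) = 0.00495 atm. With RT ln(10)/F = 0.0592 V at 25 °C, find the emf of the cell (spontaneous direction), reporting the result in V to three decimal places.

+2.002 V

F₂/F⁻ is the cathode (higher E°), Fe³⁺/Fe²⁺ the anode: E°cell = +2.89 − (+0.73) = +2.16 V, n = 2.
Overall: F₂(g) + 2 Fe²⁺(aq) → 2 F⁻(aq) + 2 Fe³⁺(aq)
Q = [F⁻]^2·[Fe³⁺]^2 / (P(F₂)·[Fe²⁺]^2); log Q = 5.328.
E = E° − (0.0592/n) log Q = +2.16 − (0.0592/2)(5.328) = +2.002 V.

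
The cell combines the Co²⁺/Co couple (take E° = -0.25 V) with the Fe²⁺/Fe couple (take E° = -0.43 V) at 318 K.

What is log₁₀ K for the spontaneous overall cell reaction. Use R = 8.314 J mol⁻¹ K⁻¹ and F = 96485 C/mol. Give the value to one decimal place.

5.7

Cathode: Co²⁺/Co; anode: Fe²⁺/Fe. E°cell = (-0.25) − (-0.43) = +0.18 V, with n = 2.
ΔG° = −nFE° = −RT ln K, so ln K = nFE°/(RT) = (2)(96485)(+0.18) / ((8.314)(318)) = 13.138.
log₁₀ K = 13.138 / ln 10 = 5.7.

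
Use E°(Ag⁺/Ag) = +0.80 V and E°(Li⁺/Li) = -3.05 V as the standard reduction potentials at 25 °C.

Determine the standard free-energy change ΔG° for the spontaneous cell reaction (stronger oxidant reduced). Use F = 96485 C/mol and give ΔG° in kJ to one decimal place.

-371.5 kJ

Ag⁺/Ag (E° = +0.80 V) is the cathode; Li⁺/Li (E° = -3.05 V) is the anode, so E°cell = +3.85 V.
Balancing electrons gives n = 1 (lcm of 1 and 1).
ΔG° = −nFE° = −(1)(96485)(+3.85) = -371,467 J = -371.5 kJ.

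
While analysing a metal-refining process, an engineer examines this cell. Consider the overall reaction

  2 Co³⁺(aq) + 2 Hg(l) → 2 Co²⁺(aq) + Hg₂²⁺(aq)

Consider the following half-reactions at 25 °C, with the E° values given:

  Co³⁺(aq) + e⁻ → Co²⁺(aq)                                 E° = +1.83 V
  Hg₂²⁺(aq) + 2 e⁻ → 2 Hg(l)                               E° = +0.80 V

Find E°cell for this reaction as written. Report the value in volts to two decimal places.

The Co³⁺/Co²⁺ couple has the higher reduction potential, so it is the cathode; Hg₂²⁺/Hg is oxidised at the anode.
E°cell = E°(cathode) − E°(anode) = (+1.83) − (+0.80) = +1.03 V.
Since E°cell > 0, the reaction is spontaneous under standard conditions.

+1.03 V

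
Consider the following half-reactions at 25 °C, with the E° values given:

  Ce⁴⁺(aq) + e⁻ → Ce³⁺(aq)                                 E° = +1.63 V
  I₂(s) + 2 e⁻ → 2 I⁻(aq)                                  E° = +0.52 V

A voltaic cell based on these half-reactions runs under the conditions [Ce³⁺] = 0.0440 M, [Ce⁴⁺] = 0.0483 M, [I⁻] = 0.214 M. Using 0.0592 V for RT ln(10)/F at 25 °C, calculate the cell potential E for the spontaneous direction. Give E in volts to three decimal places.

Ce⁴⁺/Ce³⁺ is the cathode (higher E°), I₂/I⁻ the anode: E°cell = +1.63 − (+0.52) = +1.11 V, n = 2.
Overall: 2 Ce⁴⁺(aq) + 2 I⁻(aq) → 2 Ce³⁺(aq) + I₂(s)
Q = [Ce³⁺]^2 / ([Ce⁴⁺]^2·[I⁻]^2); log Q = 1.258.
E = E° − (0.0592/n) log Q = +1.11 − (0.0592/2)(1.258) = +1.073 V.

+1.073 V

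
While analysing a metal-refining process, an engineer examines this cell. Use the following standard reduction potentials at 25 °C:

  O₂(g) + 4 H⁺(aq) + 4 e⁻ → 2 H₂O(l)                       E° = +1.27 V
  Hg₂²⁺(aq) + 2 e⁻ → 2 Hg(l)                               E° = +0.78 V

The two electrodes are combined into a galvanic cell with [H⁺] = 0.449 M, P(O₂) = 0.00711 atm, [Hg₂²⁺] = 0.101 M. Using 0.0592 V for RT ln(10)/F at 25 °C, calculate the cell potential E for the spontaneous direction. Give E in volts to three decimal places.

+0.467 V

O₂/H₂O is the cathode (higher E°), Hg₂²⁺/Hg the anode: E°cell = +1.27 − (+0.78) = +0.49 V, n = 4.
Overall: O₂(g) + 4 H⁺(aq) + 4 Hg(l) → 2 H₂O(l) + 2 Hg₂²⁺(aq)
Q = [Hg₂²⁺]^2 / (P(O₂)·[H⁺]^4); log Q = 1.548.
E = E° − (0.0592/n) log Q = +0.49 − (0.0592/4)(1.548) = +0.467 V.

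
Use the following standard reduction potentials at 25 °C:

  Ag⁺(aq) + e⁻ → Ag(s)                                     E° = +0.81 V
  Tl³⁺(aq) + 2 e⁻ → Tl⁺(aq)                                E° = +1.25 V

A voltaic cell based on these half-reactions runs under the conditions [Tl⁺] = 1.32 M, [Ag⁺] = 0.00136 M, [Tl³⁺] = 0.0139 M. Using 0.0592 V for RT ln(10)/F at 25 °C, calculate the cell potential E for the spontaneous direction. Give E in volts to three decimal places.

+0.551 V

Tl³⁺/Tl⁺ is the cathode (higher E°), Ag⁺/Ag the anode: E°cell = +1.25 − (+0.81) = +0.44 V, n = 2.
Overall: Tl³⁺(aq) + 2 Ag(s) → Tl⁺(aq) + 2 Ag⁺(aq)
Q = [Tl⁺]·[Ag⁺]^2 / ([Tl³⁺]); log Q = -3.755.
E = E° − (0.0592/n) log Q = +0.44 − (0.0592/2)(-3.755) = +0.551 V.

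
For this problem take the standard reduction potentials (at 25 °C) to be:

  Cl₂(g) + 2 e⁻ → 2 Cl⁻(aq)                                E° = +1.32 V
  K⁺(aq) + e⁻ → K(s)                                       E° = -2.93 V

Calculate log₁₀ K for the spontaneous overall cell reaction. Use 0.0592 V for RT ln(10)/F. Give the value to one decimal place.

143.6

Cathode: Cl₂/Cl⁻; anode: K⁺/K. E°cell = +4.25 V, n = 2.
log K = nE°cell / 0.0592 = (2)(+4.25) / 0.0592 = 143.6.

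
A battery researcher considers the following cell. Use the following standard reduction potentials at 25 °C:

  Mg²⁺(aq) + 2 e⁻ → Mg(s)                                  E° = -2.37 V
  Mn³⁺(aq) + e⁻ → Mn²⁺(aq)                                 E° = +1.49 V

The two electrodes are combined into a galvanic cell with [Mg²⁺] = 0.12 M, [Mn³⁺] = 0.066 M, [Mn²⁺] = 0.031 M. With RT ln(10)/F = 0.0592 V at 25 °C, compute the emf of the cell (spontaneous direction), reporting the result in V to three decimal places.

Mn³⁺/Mn²⁺ is the cathode (higher E°), Mg²⁺/Mg the anode: E°cell = +1.49 − (-2.37) = +3.86 V, n = 2.
Overall: 2 Mn³⁺(aq) + Mg(s) → 2 Mn²⁺(aq) + Mg²⁺(aq)
Q = [Mn²⁺]^2·[Mg²⁺] / ([Mn³⁺]^2); log Q = -1.577.
E = E° − (0.0592/n) log Q = +3.86 − (0.0592/2)(-1.577) = +3.907 V.

+3.907 V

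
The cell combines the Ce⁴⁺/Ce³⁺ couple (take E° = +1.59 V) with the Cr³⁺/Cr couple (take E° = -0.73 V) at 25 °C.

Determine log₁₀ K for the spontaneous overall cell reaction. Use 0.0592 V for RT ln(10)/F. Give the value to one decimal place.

Cathode: Ce⁴⁺/Ce³⁺; anode: Cr³⁺/Cr. E°cell = +2.32 V, n = 3.
log K = nE°cell / 0.0592 = (3)(+2.32) / 0.0592 = 117.6.

117.6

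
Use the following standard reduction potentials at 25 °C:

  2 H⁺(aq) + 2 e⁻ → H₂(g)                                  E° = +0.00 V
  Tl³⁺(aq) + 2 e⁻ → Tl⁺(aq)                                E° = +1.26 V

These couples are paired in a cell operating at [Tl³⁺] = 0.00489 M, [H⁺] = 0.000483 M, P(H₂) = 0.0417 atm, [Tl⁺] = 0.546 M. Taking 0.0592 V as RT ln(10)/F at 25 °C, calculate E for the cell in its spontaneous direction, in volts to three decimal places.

+1.355 V

Tl³⁺/Tl⁺ is the cathode (higher E°), H⁺/H₂ the anode: E°cell = +1.26 − (+0.00) = +1.26 V, n = 2.
Overall: Tl³⁺(aq) + H₂(g) → Tl⁺(aq) + 2 H⁺(aq)
Q = [Tl⁺]·[H⁺]^2 / ([Tl³⁺]·P(H₂)); log Q = -3.204.
E = E° − (0.0592/n) log Q = +1.26 − (0.0592/2)(-3.204) = +1.355 V.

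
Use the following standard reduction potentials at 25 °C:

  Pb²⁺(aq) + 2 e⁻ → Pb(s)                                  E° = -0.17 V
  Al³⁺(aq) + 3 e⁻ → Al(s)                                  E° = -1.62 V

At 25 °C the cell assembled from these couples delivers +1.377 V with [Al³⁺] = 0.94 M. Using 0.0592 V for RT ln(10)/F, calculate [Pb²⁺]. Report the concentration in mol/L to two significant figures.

0.0033 M

Pb²⁺/Pb is the cathode, Al³⁺/Al the anode: E°cell = +1.45 V, n = 6.
Overall reaction: 3 Pb²⁺(aq) + 2 Al(s) → 3 Pb(s) + 2 Al³⁺(aq); Q = [Al³⁺]^2/[Pb²⁺]^3.
From E = E° − (0.0592/n) log Q: log Q = (E° − E)·n/0.0592 = (+1.45 − (+1.377))·6/0.0592 = 7.3986.
So 3·log[Pb²⁺] = 2·log(0.94) − log Q = -0.0537 − (7.3986) = -7.4523; log[Pb²⁺] = -7.4523 / 3 = -2.4841; [Pb²⁺] = 10^(-2.4841) ≈ 0.0033 M.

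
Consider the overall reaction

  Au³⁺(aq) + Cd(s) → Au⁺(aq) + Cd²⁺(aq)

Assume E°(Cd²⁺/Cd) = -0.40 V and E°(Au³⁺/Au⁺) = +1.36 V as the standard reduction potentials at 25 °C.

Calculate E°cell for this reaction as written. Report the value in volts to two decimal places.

+1.76 V

The Au³⁺/Au⁺ couple has the higher reduction potential, so it is the cathode; Cd²⁺/Cd is oxidised at the anode.
E°cell = E°(cathode) − E°(anode) = (+1.36) − (-0.40) = +1.76 V.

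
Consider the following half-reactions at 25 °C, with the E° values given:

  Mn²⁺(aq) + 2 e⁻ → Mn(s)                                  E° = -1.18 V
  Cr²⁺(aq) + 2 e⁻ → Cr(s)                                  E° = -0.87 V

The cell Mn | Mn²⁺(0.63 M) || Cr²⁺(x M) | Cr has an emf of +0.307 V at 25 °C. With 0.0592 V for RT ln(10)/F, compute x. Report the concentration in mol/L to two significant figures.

Cr²⁺/Cr is the cathode, Mn²⁺/Mn the anode: E°cell = +0.31 V, n = 2.
Overall reaction: Cr²⁺(aq) + Mn(s) → Cr(s) + Mn²⁺(aq); Q = [Mn²⁺]^1/[Cr²⁺]^1.
From E = E° − (0.0592/n) log Q: log Q = (E° − E)·n/0.0592 = (+0.31 − (+0.307))·2/0.0592 = 0.1014.
So 1·log[Cr²⁺] = 1·log(0.63) − log Q = -0.2007 − (0.1014) = -0.3021; [Cr²⁺] = 10^(-0.3021) ≈ 0.50 M.

0.50 M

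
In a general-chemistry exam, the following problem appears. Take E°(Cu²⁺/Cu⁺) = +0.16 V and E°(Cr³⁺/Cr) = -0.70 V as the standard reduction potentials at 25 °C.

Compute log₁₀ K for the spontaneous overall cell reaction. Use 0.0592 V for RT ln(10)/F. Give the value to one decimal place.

Cathode: Cu²⁺/Cu⁺; anode: Cr³⁺/Cr. E°cell = +0.86 V, n = 3.
log K = nE°cell / 0.0592 = (3)(+0.86) / 0.0592 = 43.6.

43.6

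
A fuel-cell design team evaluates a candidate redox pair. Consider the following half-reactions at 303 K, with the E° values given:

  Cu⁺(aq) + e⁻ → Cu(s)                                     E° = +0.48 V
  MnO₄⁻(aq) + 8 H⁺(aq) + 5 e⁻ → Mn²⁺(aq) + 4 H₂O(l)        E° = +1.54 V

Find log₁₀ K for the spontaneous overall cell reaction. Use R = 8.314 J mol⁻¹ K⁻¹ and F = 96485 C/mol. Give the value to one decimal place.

88.2

Cathode: MnO₄⁻/Mn²⁺; anode: Cu⁺/Cu. E°cell = (+1.54) − (+0.48) = +1.06 V, with n = 5.
ΔG° = −nFE° = −RT ln K, so ln K = nFE°/(RT) = (5)(96485)(+1.06) / ((8.314)(303)) = 202.994.
log₁₀ K = 202.994 / ln 10 = 88.2.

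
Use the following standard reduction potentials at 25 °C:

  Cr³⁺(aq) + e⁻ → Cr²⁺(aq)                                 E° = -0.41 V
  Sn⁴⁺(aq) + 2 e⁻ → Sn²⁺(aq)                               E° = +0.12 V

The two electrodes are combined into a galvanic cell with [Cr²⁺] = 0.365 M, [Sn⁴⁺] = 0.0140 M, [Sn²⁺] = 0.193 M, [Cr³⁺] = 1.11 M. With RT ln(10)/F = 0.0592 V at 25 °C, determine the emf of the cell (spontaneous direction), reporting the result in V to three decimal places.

+0.468 V

Sn⁴⁺/Sn²⁺ is the cathode (higher E°), Cr³⁺/Cr²⁺ the anode: E°cell = +0.12 − (-0.41) = +0.53 V, n = 2.
Overall: Sn⁴⁺(aq) + 2 Cr²⁺(aq) → Sn²⁺(aq) + 2 Cr³⁺(aq)
Q = [Sn²⁺]·[Cr³⁺]^2 / ([Sn⁴⁺]·[Cr²⁺]^2); log Q = 2.105.
E = E° − (0.0592/n) log Q = +0.53 − (0.0592/2)(2.105) = +0.468 V.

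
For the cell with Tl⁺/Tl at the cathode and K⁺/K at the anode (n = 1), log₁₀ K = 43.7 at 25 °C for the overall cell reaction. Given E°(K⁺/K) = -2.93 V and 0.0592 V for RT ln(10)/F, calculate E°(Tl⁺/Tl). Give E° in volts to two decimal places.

E°cell = (0.0592/n)·log K = (0.0592/1)(43.7) = +2.587 V.
Since Tl⁺/Tl is the cathode and K⁺/K the anode, E°cell = E°(Tl⁺/Tl) − E°(K⁺/K).
So E°(Tl⁺/Tl) = E°cell + E°(K⁺/K) = +2.587 + (-2.93) = -0.34 V.

-0.34 V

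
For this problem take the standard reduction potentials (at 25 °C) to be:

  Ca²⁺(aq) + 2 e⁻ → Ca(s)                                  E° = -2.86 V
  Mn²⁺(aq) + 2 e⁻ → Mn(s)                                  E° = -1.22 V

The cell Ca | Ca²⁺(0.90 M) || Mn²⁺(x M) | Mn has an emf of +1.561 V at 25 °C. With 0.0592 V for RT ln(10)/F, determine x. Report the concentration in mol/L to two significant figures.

0.0019 M

Mn²⁺/Mn is the cathode, Ca²⁺/Ca the anode: E°cell = +1.64 V, n = 2.
Overall reaction: Mn²⁺(aq) + Ca(s) → Mn(s) + Ca²⁺(aq); Q = [Ca²⁺]^1/[Mn²⁺]^1.
From E = E° − (0.0592/n) log Q: log Q = (E° − E)·n/0.0592 = (+1.64 − (+1.561))·2/0.0592 = 2.6689.
So 1·log[Mn²⁺] = 1·log(0.9) − log Q = -0.0458 − (2.6689) = -2.7147; [Mn²⁺] = 10^(-2.7147) ≈ 0.0019 M.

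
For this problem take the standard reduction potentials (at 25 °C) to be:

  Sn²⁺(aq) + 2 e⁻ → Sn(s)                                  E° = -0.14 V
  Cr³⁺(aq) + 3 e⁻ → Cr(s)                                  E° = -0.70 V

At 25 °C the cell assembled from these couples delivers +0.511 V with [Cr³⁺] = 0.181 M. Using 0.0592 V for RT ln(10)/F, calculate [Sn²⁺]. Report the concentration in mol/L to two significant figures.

Sn²⁺/Sn is the cathode, Cr³⁺/Cr the anode: E°cell = +0.56 V, n = 6.
Overall reaction: 3 Sn²⁺(aq) + 2 Cr(s) → 3 Sn(s) + 2 Cr³⁺(aq); Q = [Cr³⁺]^2/[Sn²⁺]^3.
From E = E° − (0.0592/n) log Q: log Q = (E° − E)·n/0.0592 = (+0.56 − (+0.511))·6/0.0592 = 4.9662.
So 3·log[Sn²⁺] = 2·log(0.181) − log Q = -1.4846 − (4.9662) = -6.4508; log[Sn²⁺] = -6.4508 / 3 = -2.1503; [Sn²⁺] = 10^(-2.1503) ≈ 0.0071 M.

0.0071 M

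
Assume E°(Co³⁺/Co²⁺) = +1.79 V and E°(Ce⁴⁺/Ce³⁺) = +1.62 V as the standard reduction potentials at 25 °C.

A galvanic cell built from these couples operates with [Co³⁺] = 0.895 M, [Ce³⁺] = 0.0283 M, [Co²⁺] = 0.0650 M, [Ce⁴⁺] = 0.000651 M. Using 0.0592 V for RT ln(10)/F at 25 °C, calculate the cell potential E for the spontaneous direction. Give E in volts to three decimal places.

+0.334 V

Co³⁺/Co²⁺ is the cathode (higher E°), Ce⁴⁺/Ce³⁺ the anode: E°cell = +1.79 − (+1.62) = +0.17 V, n = 1.
Overall: Co³⁺(aq) + Ce³⁺(aq) → Co²⁺(aq) + Ce⁴⁺(aq)
Q = [Co²⁺]·[Ce⁴⁺] / ([Co³⁺]·[Ce³⁺]); log Q = -2.777.
E = E° − (0.0592/n) log Q = +0.17 − (0.0592/1)(-2.777) = +0.334 V.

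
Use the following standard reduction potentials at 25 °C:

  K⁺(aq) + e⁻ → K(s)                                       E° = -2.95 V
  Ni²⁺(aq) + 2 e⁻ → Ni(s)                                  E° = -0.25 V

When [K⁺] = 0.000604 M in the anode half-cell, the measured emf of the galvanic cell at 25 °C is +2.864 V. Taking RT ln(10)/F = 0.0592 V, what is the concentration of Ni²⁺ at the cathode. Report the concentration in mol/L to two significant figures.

Ni²⁺/Ni is the cathode, K⁺/K the anode: E°cell = +2.70 V, n = 2.
Overall reaction: Ni²⁺(aq) + 2 K(s) → Ni(s) + 2 K⁺(aq); Q = [K⁺]^2/[Ni²⁺]^1.
From E = E° − (0.0592/n) log Q: log Q = (E° − E)·n/0.0592 = (+2.70 − (+2.864))·2/0.0592 = -5.5405.
So 1·log[Ni²⁺] = 2·log(0.000604) − log Q = -6.4379 − (-5.5405) = -0.8974; [Ni²⁺] = 10^(-0.8974) ≈ 0.13 M.

0.13 M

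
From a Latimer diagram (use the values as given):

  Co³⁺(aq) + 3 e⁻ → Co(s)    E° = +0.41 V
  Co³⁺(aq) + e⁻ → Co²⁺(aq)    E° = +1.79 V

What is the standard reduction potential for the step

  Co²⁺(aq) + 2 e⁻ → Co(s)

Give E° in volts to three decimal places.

-0.280 V

Sequential free energies add, so n₃E°₃ = n₁E°₁ + n₂E°₂.
With n₃ = 3, and the known step contributing 1×(+1.79) V, the unknown satisfies 2·E° = 3×(+0.41) − 1×(+1.79) = -0.560.
E° = -0.560 / 2 = -0.280 V.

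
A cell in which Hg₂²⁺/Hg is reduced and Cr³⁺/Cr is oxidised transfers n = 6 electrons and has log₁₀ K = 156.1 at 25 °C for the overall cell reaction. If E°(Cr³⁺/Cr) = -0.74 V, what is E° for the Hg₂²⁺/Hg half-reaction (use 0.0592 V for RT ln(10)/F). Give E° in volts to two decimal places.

E°cell = (0.0592/n)·log K = (0.0592/6)(156.1) = +1.540 V.
Since Hg₂²⁺/Hg is the cathode and Cr³⁺/Cr the anode, E°cell = E°(Hg₂²⁺/Hg) − E°(Cr³⁺/Cr).
So E°(Hg₂²⁺/Hg) = E°cell + E°(Cr³⁺/Cr) = +1.540 + (-0.74) = +0.80 V.

+0.80 V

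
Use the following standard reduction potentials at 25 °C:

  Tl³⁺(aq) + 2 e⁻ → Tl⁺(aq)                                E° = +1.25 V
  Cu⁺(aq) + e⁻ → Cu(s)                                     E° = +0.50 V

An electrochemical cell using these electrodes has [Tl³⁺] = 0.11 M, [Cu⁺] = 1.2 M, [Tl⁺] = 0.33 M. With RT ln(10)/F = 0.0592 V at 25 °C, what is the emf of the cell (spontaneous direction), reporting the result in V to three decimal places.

+0.731 V

Tl³⁺/Tl⁺ is the cathode (higher E°), Cu⁺/Cu the anode: E°cell = +1.25 − (+0.50) = +0.75 V, n = 2.
Overall: Tl³⁺(aq) + 2 Cu(s) → Tl⁺(aq) + 2 Cu⁺(aq)
Q = [Tl⁺]·[Cu⁺]^2 / ([Tl³⁺]); log Q = 0.635.
E = E° − (0.0592/n) log Q = +0.75 − (0.0592/2)(0.635) = +0.731 V.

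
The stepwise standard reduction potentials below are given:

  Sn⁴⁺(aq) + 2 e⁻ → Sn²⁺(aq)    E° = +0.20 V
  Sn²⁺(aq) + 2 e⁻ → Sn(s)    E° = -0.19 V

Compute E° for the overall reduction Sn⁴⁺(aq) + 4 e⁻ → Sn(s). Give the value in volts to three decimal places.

Standard free energies of sequential steps add: ΔG°₃ = ΔG°₁ + ΔG°₂, so n₃E°₃ = n₁E°₁ + n₂E°₂.
E°₃ = (2×+0.20 + 2×-0.19) / 4 = (+0.020) / 4 = +0.005 V.

+0.005 V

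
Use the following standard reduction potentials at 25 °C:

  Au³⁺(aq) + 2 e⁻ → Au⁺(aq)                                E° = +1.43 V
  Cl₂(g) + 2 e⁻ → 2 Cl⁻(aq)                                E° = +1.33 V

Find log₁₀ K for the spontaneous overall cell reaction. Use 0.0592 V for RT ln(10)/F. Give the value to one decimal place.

Cathode: Au³⁺/Au⁺; anode: Cl₂/Cl⁻. E°cell = +0.10 V, n = 2.
log K = nE°cell / 0.0592 = (2)(+0.10) / 0.0592 = 3.4.

3.4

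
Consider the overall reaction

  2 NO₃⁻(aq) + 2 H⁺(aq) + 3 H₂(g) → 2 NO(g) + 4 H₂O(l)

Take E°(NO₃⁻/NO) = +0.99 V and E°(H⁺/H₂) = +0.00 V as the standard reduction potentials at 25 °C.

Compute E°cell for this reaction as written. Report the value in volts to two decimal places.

The NO₃⁻/NO couple has the higher reduction potential, so it is the cathode; H⁺/H₂ is oxidised at the anode.
E°cell = E°(cathode) − E°(anode) = (+0.99) − (+0.00) = +0.99 V.

+0.99 V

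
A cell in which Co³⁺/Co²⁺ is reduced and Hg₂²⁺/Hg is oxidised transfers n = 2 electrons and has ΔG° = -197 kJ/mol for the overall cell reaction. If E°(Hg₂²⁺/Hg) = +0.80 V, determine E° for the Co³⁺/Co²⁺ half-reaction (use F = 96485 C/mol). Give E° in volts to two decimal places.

+1.82 V

E°cell = −ΔG°/(nF) = −(-197×10³)/((2)(96485)) = +1.021 V.
Since Co³⁺/Co²⁺ is the cathode and Hg₂²⁺/Hg the anode, E°cell = E°(Co³⁺/Co²⁺) − E°(Hg₂²⁺/Hg).
So E°(Co³⁺/Co²⁺) = E°cell + E°(Hg₂²⁺/Hg) = +1.021 + (+0.80) = +1.82 V.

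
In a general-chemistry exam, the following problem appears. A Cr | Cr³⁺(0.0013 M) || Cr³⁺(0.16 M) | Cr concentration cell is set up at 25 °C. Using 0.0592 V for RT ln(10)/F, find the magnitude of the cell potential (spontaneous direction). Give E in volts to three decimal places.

+0.041 V

For a concentration cell E°cell = 0. The 0.16 M side is the cathode (reduction is favoured where [Cr³⁺] is higher).
With n = 3, E = −(0.0592/3) log([Cr³⁺]ₐₙ/[Cr³⁺]꜀ₐₜ) = −(0.0592/3) log(0.0013/0.16) = −(0.0592/3)(-2.090) = +0.041 V.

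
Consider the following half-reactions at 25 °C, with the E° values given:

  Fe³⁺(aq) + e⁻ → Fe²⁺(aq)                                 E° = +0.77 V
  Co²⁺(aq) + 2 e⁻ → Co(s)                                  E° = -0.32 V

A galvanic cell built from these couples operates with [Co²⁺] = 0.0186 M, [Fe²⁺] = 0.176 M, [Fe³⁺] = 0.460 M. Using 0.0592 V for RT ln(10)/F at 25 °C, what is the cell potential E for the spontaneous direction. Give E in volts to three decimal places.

+1.166 V

Fe³⁺/Fe²⁺ is the cathode (higher E°), Co²⁺/Co the anode: E°cell = +0.77 − (-0.32) = +1.09 V, n = 2.
Overall: 2 Fe³⁺(aq) + Co(s) → 2 Fe²⁺(aq) + Co²⁺(aq)
Q = [Fe²⁺]^2·[Co²⁺] / ([Fe³⁺]^2); log Q = -2.565.
E = E° − (0.0592/n) log Q = +1.09 − (0.0592/2)(-2.565) = +1.166 V.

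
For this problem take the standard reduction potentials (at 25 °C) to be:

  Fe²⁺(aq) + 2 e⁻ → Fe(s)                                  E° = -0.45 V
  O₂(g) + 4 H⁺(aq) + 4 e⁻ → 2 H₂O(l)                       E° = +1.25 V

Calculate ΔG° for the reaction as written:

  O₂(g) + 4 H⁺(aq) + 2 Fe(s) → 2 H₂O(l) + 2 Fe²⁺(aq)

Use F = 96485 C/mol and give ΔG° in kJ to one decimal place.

As written, O₂/H₂O is reduced (cathode) and Fe²⁺/Fe is oxidised (anode), so E°cell = (+1.25) − (-0.45) = +1.70 V.
Balancing electrons gives n = 4.
ΔG° = −nFE° = −(4)(96485)(+1.70) = -656,098 J = -656.1 kJ.

-656.1 kJ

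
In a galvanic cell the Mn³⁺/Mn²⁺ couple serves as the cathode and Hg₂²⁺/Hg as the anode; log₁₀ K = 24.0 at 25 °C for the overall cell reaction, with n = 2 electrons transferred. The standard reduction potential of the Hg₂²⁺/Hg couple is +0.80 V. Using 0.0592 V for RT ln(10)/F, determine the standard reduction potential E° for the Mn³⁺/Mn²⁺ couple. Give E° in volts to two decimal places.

+1.51 V

E°cell = (0.0592/n)·log K = (0.0592/2)(24.0) = +0.710 V.
Since Mn³⁺/Mn²⁺ is the cathode and Hg₂²⁺/Hg the anode, E°cell = E°(Mn³⁺/Mn²⁺) − E°(Hg₂²⁺/Hg).
So E°(Mn³⁺/Mn²⁺) = E°cell + E°(Hg₂²⁺/Hg) = +0.710 + (+0.80) = +1.51 V.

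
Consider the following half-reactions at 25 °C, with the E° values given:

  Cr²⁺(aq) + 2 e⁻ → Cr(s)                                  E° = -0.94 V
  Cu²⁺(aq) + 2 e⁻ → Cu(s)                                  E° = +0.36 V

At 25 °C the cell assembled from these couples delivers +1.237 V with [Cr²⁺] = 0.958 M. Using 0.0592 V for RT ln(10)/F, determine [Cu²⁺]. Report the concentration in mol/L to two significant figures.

0.0071 M

Cu²⁺/Cu is the cathode, Cr²⁺/Cr the anode: E°cell = +1.30 V, n = 2.
Overall reaction: Cu²⁺(aq) + Cr(s) → Cu(s) + Cr²⁺(aq); Q = [Cr²⁺]^1/[Cu²⁺]^1.
From E = E° − (0.0592/n) log Q: log Q = (E° − E)·n/0.0592 = (+1.30 − (+1.237))·2/0.0592 = 2.1284.
So 1·log[Cu²⁺] = 1·log(0.958) − log Q = -0.0186 − (2.1284) = -2.1470; [Cu²⁺] = 10^(-2.1470) ≈ 0.0071 M.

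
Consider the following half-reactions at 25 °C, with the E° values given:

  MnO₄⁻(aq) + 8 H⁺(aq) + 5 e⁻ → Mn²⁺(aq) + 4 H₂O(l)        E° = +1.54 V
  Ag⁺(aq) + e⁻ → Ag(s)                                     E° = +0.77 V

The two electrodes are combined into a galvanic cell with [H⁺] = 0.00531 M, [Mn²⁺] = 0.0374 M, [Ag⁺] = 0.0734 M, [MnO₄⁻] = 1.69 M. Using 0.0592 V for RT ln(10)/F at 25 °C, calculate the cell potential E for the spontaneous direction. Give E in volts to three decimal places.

MnO₄⁻/Mn²⁺ is the cathode (higher E°), Ag⁺/Ag the anode: E°cell = +1.54 − (+0.77) = +0.77 V, n = 5.
Overall: MnO₄⁻(aq) + 8 H⁺(aq) + 5 Ag(s) → Mn²⁺(aq) + 4 H₂O(l) + 5 Ag⁺(aq)
Q = [Mn²⁺]·[Ag⁺]^5 / ([MnO₄⁻]·[H⁺]^8); log Q = 10.873.
E = E° − (0.0592/n) log Q = +0.77 − (0.0592/5)(10.873) = +0.641 V.

+0.641 V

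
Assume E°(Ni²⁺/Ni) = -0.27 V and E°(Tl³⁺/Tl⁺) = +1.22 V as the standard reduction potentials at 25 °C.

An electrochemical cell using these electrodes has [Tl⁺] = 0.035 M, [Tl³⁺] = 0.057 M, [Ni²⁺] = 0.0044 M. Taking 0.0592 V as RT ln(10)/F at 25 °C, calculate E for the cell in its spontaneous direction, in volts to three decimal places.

Tl³⁺/Tl⁺ is the cathode (higher E°), Ni²⁺/Ni the anode: E°cell = +1.22 − (-0.27) = +1.49 V, n = 2.
Overall: Tl³⁺(aq) + Ni(s) → Tl⁺(aq) + Ni²⁺(aq)
Q = [Tl⁺]·[Ni²⁺] / ([Tl³⁺]); log Q = -2.568.
E = E° − (0.0592/n) log Q = +1.49 − (0.0592/2)(-2.568) = +1.566 V.

+1.566 V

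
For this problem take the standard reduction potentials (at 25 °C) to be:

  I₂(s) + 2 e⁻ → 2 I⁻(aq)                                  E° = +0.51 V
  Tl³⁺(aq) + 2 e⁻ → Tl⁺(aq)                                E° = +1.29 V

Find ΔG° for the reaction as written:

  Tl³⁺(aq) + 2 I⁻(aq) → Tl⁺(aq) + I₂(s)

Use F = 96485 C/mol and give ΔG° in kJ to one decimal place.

As written, Tl³⁺/Tl⁺ is reduced (cathode) and I₂/I⁻ is oxidised (anode), so E°cell = (+1.29) − (+0.51) = +0.78 V.
Balancing electrons gives n = 2.
ΔG° = −nFE° = −(2)(96485)(+0.78) = -150,517 J = -150.5 kJ.

-150.5 kJ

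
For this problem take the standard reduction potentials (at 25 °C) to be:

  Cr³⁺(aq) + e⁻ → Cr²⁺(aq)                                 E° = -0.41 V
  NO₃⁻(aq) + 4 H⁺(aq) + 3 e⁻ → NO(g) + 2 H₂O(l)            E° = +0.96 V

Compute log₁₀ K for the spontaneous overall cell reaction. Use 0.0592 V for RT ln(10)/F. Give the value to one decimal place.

69.4

Cathode: NO₃⁻/NO; anode: Cr³⁺/Cr²⁺. E°cell = +1.37 V, n = 3.
log K = nE°cell / 0.0592 = (3)(+1.37) / 0.0592 = 69.4.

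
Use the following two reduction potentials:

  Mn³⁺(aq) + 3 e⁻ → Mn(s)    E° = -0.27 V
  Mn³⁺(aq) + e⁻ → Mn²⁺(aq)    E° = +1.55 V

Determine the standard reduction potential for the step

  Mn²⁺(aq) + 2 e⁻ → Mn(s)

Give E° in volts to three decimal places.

Sequential free energies add, so n₃E°₃ = n₁E°₁ + n₂E°₂.
With n₃ = 3, and the known step contributing 1×(+1.55) V, the unknown satisfies 2·E° = 3×(-0.27) − 1×(+1.55) = -2.360.
E° = -2.360 / 2 = -1.180 V.

-1.180 V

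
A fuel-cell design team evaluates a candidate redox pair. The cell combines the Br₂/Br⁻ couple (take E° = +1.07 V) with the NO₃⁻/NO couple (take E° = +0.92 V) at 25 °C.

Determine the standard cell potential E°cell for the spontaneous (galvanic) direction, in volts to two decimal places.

The Br₂/Br⁻ couple has the higher reduction potential, so it is the cathode; NO₃⁻/NO is oxidised at the anode.
E°cell = E°(cathode) − E°(anode) = (+1.07) − (+0.92) = +0.15 V.

+0.15 V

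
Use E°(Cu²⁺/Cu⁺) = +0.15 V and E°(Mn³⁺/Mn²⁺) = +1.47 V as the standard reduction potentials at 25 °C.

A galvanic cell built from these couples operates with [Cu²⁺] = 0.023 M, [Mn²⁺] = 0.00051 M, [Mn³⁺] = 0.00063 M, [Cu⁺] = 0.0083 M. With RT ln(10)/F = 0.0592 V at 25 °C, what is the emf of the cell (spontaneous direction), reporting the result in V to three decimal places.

+1.299 V

Mn³⁺/Mn²⁺ is the cathode (higher E°), Cu²⁺/Cu⁺ the anode: E°cell = +1.47 − (+0.15) = +1.32 V, n = 1.
Overall: Mn³⁺(aq) + Cu⁺(aq) → Mn²⁺(aq) + Cu²⁺(aq)
Q = [Mn²⁺]·[Cu²⁺] / ([Mn³⁺]·[Cu⁺]); log Q = 0.351.
E = E° − (0.0592/n) log Q = +1.32 − (0.0592/1)(0.351) = +1.299 V.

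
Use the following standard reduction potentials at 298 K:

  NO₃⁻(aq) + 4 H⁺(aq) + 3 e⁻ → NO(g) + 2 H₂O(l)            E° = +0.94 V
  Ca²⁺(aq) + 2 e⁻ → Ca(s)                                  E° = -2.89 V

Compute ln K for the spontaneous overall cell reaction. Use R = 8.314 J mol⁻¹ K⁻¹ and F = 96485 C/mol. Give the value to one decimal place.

894.9

Cathode: NO₃⁻/NO; anode: Ca²⁺/Ca. E°cell = (+0.94) − (-2.89) = +3.83 V, with n = 6.
ΔG° = −nFE° = −RT ln K, so ln K = nFE°/(RT) = (6)(96485)(+3.83) / ((8.314)(298)) = 894.919.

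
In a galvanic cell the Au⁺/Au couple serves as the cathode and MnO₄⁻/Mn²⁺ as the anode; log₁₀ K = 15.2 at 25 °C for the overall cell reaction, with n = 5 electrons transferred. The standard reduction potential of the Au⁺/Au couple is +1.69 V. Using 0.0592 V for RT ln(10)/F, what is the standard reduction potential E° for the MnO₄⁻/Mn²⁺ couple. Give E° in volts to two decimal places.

E°cell = (0.0592/n)·log K = (0.0592/5)(15.2) = +0.180 V.
Since Au⁺/Au is the cathode and MnO₄⁻/Mn²⁺ the anode, E°cell = E°(Au⁺/Au) − E°(MnO₄⁻/Mn²⁺).
So E°(MnO₄⁻/Mn²⁺) = E°(Au⁺/Au) − E°cell = (+1.69) − (+0.180) = +1.51 V.

+1.51 V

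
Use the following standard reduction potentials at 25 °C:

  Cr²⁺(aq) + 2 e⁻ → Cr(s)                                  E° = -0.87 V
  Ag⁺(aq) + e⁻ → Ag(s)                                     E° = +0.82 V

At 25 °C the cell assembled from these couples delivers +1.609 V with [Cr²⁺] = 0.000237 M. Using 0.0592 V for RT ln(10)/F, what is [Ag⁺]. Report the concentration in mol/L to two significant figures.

Ag⁺/Ag is the cathode, Cr²⁺/Cr the anode: E°cell = +1.69 V, n = 2.
Overall reaction: 2 Ag⁺(aq) + Cr(s) → 2 Ag(s) + Cr²⁺(aq); Q = [Cr²⁺]^1/[Ag⁺]^2.
From E = E° − (0.0592/n) log Q: log Q = (E° − E)·n/0.0592 = (+1.69 − (+1.609))·2/0.0592 = 2.7365.
So 2·log[Ag⁺] = 1·log(0.000237) − log Q = -3.6253 − (2.7365) = -6.3618; log[Ag⁺] = -6.3618 / 2 = -3.1809; [Ag⁺] = 10^(-3.1809) ≈ 0.00066 M.

0.00066 M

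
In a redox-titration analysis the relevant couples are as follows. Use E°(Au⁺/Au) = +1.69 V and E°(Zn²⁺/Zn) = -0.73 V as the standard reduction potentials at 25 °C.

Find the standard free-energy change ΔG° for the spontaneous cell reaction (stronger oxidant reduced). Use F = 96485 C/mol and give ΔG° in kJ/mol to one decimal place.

Au⁺/Au (E° = +1.69 V) is the cathode; Zn²⁺/Zn (E° = -0.73 V) is the anode, so E°cell = +2.42 V.
Balancing electrons gives n = 2 (lcm of 1 and 2).
ΔG° = −nFE° = −(2)(96485)(+2.42) = -466,987 J = -467.0 kJ/mol.

-467.0 kJ/mol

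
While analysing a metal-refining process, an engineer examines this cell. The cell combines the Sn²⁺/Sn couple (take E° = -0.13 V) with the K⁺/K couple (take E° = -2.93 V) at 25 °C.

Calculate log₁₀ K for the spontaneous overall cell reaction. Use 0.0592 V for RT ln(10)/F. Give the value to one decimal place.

94.6

Cathode: Sn²⁺/Sn; anode: K⁺/K. E°cell = +2.80 V, n = 2.
log K = nE°cell / 0.0592 = (2)(+2.80) / 0.0592 = 94.6.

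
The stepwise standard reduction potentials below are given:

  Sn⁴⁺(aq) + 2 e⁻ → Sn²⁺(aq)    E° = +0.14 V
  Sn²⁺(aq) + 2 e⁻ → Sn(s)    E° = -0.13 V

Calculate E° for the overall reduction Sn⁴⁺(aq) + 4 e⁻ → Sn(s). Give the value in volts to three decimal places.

+0.005 V

Adding the free-energy changes (−nFE°) of the two steps gives −n₃FE°₃ = −n₁FE°₁ − n₂FE°₂.
E°₃ = (2×+0.14 + 2×-0.13) / 4 = (+0.020) / 4 = +0.005 V.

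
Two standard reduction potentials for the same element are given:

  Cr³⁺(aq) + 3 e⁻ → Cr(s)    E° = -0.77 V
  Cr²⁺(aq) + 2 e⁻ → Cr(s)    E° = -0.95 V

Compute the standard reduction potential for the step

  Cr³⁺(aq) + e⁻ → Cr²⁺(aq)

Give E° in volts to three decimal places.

Sequential free energies add, so n₃E°₃ = n₁E°₁ + n₂E°₂.
With n₃ = 3, and the known step contributing 2×(-0.95) V, the unknown satisfies 1·E° = 3×(-0.77) − 2×(-0.95) = -0.410.
E° = -0.410 / 1 = -0.410 V.

-0.410 V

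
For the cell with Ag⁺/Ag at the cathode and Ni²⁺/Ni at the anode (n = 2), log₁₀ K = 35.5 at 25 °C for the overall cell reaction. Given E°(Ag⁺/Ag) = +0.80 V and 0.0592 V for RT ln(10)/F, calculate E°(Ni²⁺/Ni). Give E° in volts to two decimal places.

-0.25 V

E°cell = (0.0592/n)·log K = (0.0592/2)(35.5) = +1.051 V.
Since Ag⁺/Ag is the cathode and Ni²⁺/Ni the anode, E°cell = E°(Ag⁺/Ag) − E°(Ni²⁺/Ni).
So E°(Ni²⁺/Ni) = E°(Ag⁺/Ag) − E°cell = (+0.80) − (+1.051) = -0.25 V.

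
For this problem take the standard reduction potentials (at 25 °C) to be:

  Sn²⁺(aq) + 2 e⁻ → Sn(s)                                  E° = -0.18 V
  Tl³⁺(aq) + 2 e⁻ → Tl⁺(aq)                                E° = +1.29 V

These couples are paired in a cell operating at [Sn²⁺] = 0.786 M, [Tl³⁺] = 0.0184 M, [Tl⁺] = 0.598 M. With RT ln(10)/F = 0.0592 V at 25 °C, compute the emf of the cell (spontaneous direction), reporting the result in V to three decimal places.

+1.428 V

Tl³⁺/Tl⁺ is the cathode (higher E°), Sn²⁺/Sn the anode: E°cell = +1.29 − (-0.18) = +1.47 V, n = 2.
Overall: Tl³⁺(aq) + Sn(s) → Tl⁺(aq) + Sn²⁺(aq)
Q = [Tl⁺]·[Sn²⁺] / ([Tl³⁺]); log Q = 1.407.
E = E° − (0.0592/n) log Q = +1.47 − (0.0592/2)(1.407) = +1.428 V.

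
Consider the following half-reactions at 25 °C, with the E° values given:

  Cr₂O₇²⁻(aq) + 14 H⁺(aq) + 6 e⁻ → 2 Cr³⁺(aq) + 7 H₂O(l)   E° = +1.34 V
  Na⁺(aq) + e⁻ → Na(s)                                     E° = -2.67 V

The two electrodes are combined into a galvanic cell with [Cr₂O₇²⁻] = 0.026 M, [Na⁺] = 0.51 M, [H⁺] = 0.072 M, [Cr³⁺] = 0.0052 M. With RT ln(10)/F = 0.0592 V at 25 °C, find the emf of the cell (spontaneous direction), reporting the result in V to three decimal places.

+3.899 V

Cr₂O₇²⁻/Cr³⁺ is the cathode (higher E°), Na⁺/Na the anode: E°cell = +1.34 − (-2.67) = +4.01 V, n = 6.
Overall: Cr₂O₇²⁻(aq) + 14 H⁺(aq) + 6 Na(s) → 2 Cr³⁺(aq) + 7 H₂O(l) + 6 Na⁺(aq)
Q = [Cr³⁺]^2·[Na⁺]^6 / ([Cr₂O₇²⁻]·[H⁺]^14); log Q = 11.260.
E = E° − (0.0592/n) log Q = +4.01 − (0.0592/6)(11.260) = +3.899 V.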